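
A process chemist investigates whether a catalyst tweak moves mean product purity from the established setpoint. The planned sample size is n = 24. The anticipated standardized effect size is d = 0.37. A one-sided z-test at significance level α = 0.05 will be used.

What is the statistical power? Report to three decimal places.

Noncentrality parameter: δ = d·√n = 0.37 × √24 = 1.8126
One-sided α = 0.05 → critical value z_{0.05} = 1.645.
Power = Φ(δ − 1.645) = Φ(0.168) = 0.5666.

Power ≈ 0.567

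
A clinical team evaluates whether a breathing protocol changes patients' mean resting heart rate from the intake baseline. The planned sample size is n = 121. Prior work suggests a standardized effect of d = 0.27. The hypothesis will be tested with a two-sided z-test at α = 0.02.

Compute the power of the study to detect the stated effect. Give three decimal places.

Noncentrality parameter: δ = d·√n = 0.27 × √121 = 2.9700
Critical value for a two-sided test at α = 0.02: z_{α/2} = 2.326.
Power = Φ(δ − 2.326) + Φ(−δ − 2.326) = Φ(0.644) + Φ(-5.296) = 0.7401 + 0.0000 = 0.7401.

Power ≈ 0.740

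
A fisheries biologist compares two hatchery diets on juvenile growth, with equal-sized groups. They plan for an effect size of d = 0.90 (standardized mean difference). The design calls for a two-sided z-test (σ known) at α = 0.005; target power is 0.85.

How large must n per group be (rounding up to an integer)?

For power 0.85 need Φ(δ − z_{0.0025}) = 0.85, so δ = z_{0.0025} + z_{0.15} = 2.807 + 1.036 = 3.843.
(For δ > 0 the lower-tail rejection region contributes negligibly to power, so the one-term inversion is standard.)
δ = d·√(n/2) ⇒ n = 2(δ/d)² = 2 × (3.843 / 0.90)² = 36.47.
Round up to the next whole unit.

n = 37 per group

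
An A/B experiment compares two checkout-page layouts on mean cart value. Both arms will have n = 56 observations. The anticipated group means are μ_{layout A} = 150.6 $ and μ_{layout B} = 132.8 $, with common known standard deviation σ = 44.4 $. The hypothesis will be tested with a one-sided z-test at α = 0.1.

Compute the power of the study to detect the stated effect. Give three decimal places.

Power ≈ 0.799

Standardized effect: d = |μ_{layout A} − μ_{layout B}| / σ = |150.6 − 132.8| / 44.4 = 0.4009
Noncentrality parameter: δ = d·√(n/2) = 0.4009 × √(56/2) = 2.1214
One-sided α = 0.1 → critical value z_{0.1} = 1.282.
Power = Φ(δ − 1.282) = Φ(0.840) = 0.7995.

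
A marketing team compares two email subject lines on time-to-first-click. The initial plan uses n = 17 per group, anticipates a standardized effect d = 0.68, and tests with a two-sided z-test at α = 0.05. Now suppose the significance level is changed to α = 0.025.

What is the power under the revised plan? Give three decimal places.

δ = d·√(n/2) = 0.68 × √(17/2) = 1.9825 (unchanged). New critical value: z_{0.0125} = 2.241.
Revised power = Φ(δ − 2.241) + Φ(−δ − 2.241) = Φ(-0.259) + Φ(-4.224) = 0.3979 + 0.0000 = 0.3979.

Power ≈ 0.398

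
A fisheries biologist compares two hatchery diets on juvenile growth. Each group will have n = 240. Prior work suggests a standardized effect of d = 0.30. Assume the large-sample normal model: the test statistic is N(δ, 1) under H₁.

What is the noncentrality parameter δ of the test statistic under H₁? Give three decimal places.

δ = d·√(n/2) = 0.30 × √(240/2) = 3.2863

δ ≈ 3.286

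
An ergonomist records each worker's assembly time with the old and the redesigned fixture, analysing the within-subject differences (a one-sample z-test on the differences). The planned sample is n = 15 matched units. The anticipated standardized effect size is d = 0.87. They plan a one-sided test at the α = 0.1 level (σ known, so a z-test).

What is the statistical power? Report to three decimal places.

Power ≈ 0.982

Noncentrality parameter: λ = d·√n = 0.87 × √15 = 3.3695
One-sided α = 0.1 → critical value z_{0.1} = 1.282.
Power = P(Z > 1.282 − λ) = Φ(2.088) = 0.9816.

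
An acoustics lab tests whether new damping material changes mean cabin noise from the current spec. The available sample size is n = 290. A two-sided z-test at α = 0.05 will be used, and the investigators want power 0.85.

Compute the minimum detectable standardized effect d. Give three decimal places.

Required noncentrality: δ = z_{0.025} + z_{0.15} = 1.960 + 1.036 = 2.996.
(The second rejection-region term Φ(−δ − z_{α/2}) is negligible and dropped.)
δ = d·√n ⇒ d = δ/√n = 2.996/√290 = 0.1760.

d ≈ 0.176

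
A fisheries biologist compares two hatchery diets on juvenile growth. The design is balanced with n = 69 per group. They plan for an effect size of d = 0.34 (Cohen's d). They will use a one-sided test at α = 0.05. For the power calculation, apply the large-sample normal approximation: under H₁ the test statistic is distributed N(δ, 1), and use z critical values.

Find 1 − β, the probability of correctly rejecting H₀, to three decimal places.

Power ≈ 0.638

Noncentrality parameter: δ = d·√(n/2) = 0.34 × √(69/2) = 1.9970
One-sided α = 0.05 → critical value z_{0.05} = 1.645.
Power = P(Z > 1.645 − δ) = Φ(0.352) = 0.6377.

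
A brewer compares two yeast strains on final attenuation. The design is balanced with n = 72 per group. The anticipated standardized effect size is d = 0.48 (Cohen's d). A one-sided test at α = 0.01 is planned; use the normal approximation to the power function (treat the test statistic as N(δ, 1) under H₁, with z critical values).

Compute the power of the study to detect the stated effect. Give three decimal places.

Noncentrality parameter: δ = d·√(n/2) = 0.48 × √(72/2) = 2.8800
Critical value for a one-sided test at α = 0.01: z_α = 2.326.
Power = P(Z > 2.326 − δ) = Φ(0.554) = 0.7101.

Power ≈ 0.710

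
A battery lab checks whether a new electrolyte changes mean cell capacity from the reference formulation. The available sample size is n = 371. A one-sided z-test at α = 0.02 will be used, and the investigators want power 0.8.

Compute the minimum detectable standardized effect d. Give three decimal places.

d ≈ 0.150

Need Φ(δ − 2.054) = 0.8, so δ = 2.054 + 0.842 = 2.895.
δ = d·√n ⇒ d = δ/√n = 2.895/√371 = 0.1503.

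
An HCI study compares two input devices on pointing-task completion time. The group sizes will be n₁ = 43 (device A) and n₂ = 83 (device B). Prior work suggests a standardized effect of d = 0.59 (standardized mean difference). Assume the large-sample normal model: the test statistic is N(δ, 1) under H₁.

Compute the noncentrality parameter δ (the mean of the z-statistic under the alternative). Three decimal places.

δ = d / √(1/n₁ + 1/n₂) = 0.59 / √(1/43 + 1/83) = 3.1401

δ ≈ 3.140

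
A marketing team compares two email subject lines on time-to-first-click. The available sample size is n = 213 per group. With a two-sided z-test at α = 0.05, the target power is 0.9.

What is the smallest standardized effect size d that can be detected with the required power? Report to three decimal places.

Need Φ(δ − 1.960) = 0.9, so δ = 1.960 + 1.282 = 3.242.
(Lower-tail contribution to power is negligible for δ > 0.)
δ = d·√(n/2) ⇒ d = δ/√(n/2) = 3.242/√(213/2) = 0.3141.

d ≈ 0.314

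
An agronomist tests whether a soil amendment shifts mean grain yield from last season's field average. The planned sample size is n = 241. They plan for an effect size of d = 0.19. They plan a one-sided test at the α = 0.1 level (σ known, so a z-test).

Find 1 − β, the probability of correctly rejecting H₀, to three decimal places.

Noncentrality parameter: δ = d·√n = 0.19 × √241 = 2.9496
One-sided α = 0.1 → critical value z_{0.1} = 1.282.
Power = P(Z > 1.282 − δ) = Φ(1.668) = 0.9523.

Power ≈ 0.952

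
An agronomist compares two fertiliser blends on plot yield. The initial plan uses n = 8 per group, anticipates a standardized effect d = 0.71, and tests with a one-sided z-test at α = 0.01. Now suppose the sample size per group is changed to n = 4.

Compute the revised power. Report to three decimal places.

With n = 4 per group: δ = d·√(n/2) = 0.71 × √(4/2) = 1.0041. Critical value z_{0.01} = 2.326.
Revised power = Φ(δ − 2.326) = Φ(-1.322) = 0.0930.

Power ≈ 0.093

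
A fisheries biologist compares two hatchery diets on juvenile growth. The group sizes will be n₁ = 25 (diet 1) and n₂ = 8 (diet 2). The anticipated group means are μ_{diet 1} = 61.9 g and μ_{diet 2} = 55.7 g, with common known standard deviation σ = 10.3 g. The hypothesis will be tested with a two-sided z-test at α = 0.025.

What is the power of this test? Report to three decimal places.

Power ≈ 0.224

Standardized effect: d = |μ_{diet 1} − μ_{diet 2}| / σ = |61.9 − 55.7| / 10.3 = 0.6019
Noncentrality parameter: δ = d / √(1/n₁ + 1/n₂) = 0.6019 / √(1/25 + 1/8) = 1.4819
Two-sided α = 0.025 → critical value z_{0.0125} = 2.241.
Power = Φ(δ − 2.241) + Φ(−δ − 2.241) = Φ(-0.760) + Φ(-3.723) = 0.2238 + 0.0001 = 0.2239.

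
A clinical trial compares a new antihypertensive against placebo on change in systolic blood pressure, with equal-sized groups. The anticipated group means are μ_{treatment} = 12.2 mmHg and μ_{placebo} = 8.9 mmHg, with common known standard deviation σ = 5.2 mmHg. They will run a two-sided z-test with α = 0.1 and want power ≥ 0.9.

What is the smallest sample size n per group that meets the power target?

Standardized effect: d = |μ_{treatment} − μ_{placebo}| / σ = |12.2 − 8.9| / 5.2 = 0.6346
For power 0.9 need Φ(δ − z_{0.05}) = 0.9, so δ = z_{0.05} + z_{0.10} = 1.645 + 1.282 = 2.926.
(For δ > 0 the lower-tail rejection region contributes negligibly to power, so the one-term inversion is standard.)
δ = d·√(n/2) ⇒ n = 2(δ/d)² = 2 × (2.926 / 0.6346)² = 42.53.
Rounding up, n = 43 per group.

n = 43 per group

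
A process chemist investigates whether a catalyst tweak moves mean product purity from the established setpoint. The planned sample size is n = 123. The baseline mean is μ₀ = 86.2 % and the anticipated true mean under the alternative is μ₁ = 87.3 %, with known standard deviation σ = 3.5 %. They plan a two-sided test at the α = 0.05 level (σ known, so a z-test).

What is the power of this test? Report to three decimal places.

Standardized effect: d = |μ₁ − μ₀| / σ = |87.3 − 86.2| / 3.5 = 0.3143
Noncentrality parameter: δ = d·√n = 0.3143 × √123 = 3.4856
Critical value for a two-sided test at α = 0.05: z_{α/2} = 1.960.
Power = Φ(δ − 1.960) + Φ(−δ − 1.960) = Φ(1.526) + Φ(-5.446) = 0.9364 + 0.0000 = 0.9364.

Power ≈ 0.936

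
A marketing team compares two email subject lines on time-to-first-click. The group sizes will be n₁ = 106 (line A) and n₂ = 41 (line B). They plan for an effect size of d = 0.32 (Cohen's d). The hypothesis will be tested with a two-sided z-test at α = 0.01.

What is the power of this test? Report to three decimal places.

Power ≈ 0.202

Noncentrality parameter: δ = d / √(1/n₁ + 1/n₂) = 0.32 / √(1/106 + 1/41) = 1.7399
Two-sided α = 0.01 → critical value z_{0.005} = 2.576.
Power = Φ(δ − 2.576) + Φ(−δ − 2.576) = Φ(-0.836) + Φ(-4.316) = 0.2016 + 0.0000 = 0.2016.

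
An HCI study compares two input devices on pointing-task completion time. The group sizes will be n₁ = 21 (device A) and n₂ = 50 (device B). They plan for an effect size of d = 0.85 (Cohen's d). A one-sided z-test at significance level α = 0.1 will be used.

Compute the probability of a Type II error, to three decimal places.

Noncentrality parameter: δ = d / √(1/n₁ + 1/n₂) = 0.85 / √(1/21 + 1/50) = 3.2688
Critical value for a one-sided test at α = 0.1: z_α = 1.282.
Power = P(Z > 1.282 − δ) = Φ(1.987) = 0.9766.
Type II error: β = 1 − power = 1 − 0.9766 = 0.0234.

β ≈ 0.023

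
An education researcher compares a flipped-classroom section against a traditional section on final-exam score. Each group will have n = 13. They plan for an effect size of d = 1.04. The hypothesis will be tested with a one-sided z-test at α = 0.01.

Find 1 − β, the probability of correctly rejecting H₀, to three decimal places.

Noncentrality parameter: δ = d·√(n/2) = 1.04 × √(13/2) = 2.6515
One-sided α = 0.01 → critical value z_{0.01} = 2.326.
Power = P(Z > 2.326 − δ) = Φ(0.325) = 0.6275.

Power ≈ 0.627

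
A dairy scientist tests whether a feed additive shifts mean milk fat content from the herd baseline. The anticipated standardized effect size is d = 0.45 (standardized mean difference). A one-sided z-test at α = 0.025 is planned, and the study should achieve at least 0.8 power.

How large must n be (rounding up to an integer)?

n = 39

For power 0.8 need Φ(δ − z_{0.025}) = 0.8, so δ = z_{0.025} + z_{0.20} = 1.960 + 0.842 = 2.802.
δ = d·√n ⇒ n = (δ/d)² = (2.802 / 0.45)² = 38.76.
Round up to the next whole unit.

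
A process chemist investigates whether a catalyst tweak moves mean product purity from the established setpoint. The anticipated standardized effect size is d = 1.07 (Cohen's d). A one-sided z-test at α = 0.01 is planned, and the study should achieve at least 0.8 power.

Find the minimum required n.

n = 9

Set Φ(δ − 2.326) = 0.8; then δ − 2.326 = Φ⁻¹(0.8) = 0.842, giving δ = 3.168.
δ = d·√n ⇒ n = (δ/d)² = (3.168 / 1.07)² = 8.77.
Round up to the next whole unit.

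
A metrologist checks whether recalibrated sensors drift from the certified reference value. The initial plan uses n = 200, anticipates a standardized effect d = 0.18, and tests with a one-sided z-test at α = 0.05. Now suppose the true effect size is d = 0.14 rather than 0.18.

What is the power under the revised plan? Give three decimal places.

With d = 0.14: δ = d·√n = 0.14 × √200 = 1.9799. Critical value z_{0.05} = 1.645.
Revised power = Φ(δ − 1.645) = Φ(0.335) = 0.6312.

Power ≈ 0.631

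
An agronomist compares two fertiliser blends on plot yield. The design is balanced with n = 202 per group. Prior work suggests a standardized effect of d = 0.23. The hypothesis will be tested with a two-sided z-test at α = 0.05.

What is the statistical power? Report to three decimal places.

Noncentrality parameter: δ = d·√(n/2) = 0.23 × √(202/2) = 2.3115
Critical value for a two-sided test at α = 0.05: z_{α/2} = 1.960.
Power = Φ(δ − 1.960) + Φ(−δ − 1.960) = Φ(0.352) + Φ(-4.271) = 0.6374 + 0.0000 = 0.6374.

Power ≈ 0.637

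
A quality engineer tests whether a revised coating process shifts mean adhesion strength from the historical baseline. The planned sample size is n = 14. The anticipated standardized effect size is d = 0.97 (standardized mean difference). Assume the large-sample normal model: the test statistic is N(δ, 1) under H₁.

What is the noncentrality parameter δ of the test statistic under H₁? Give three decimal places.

The noncentrality parameter scales effect size by the design's sample-size factor: δ = d·√n = 0.97 × √14 = 3.6294

δ ≈ 3.629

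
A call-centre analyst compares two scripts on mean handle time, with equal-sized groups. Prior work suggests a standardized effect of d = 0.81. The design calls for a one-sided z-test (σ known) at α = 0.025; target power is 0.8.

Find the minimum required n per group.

n = 24 per group

Set Φ(δ − 1.960) = 0.8; then δ − 1.960 = Φ⁻¹(0.8) = 0.842, giving δ = 2.802.
δ = d·√(n/2) ⇒ n = 2(δ/d)² = 2 × (2.802 / 0.81)² = 23.93.
Rounding up, n = 24 per group.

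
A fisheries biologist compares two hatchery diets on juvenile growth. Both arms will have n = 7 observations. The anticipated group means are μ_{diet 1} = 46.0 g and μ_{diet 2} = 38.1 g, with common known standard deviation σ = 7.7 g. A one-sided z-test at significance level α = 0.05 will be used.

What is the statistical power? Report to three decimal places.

Standardized effect: d = |μ_{diet 1} − μ_{diet 2}| / σ = |46.0 − 38.1| / 7.7 = 1.0260
Noncentrality parameter: δ = d·√(n/2) = 1.0260 × √(7/2) = 1.9194
One-sided α = 0.05 → critical value z_{0.05} = 1.645.
Power = P(Z > 1.645 − δ) = Φ(0.275) = 0.6082.

Power ≈ 0.608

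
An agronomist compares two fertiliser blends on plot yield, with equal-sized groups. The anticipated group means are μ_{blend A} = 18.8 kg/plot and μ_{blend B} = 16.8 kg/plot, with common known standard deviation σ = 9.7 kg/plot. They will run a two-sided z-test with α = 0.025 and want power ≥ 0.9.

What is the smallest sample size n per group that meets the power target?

n = 584 per group

Standardized effect: d = |μ_{blend A} − μ_{blend B}| / σ = |18.8 − 16.8| / 9.7 = 0.2062
Set Φ(δ − 2.241) = 0.9; then δ − 2.241 = Φ⁻¹(0.9) = 1.282, giving δ = 3.523.
(The Φ(−δ − z_{α/2}) term is vanishingly small for δ > 0 and is dropped in the standard sample-size formula.)
δ = d·√(n/2) ⇒ n = 2(δ/d)² = 2 × (3.523 / 0.2062)² = 583.89.
Rounding up, n = 584 per group.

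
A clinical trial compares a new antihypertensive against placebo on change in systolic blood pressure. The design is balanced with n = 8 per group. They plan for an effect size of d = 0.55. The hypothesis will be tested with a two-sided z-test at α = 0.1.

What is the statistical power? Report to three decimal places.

Power ≈ 0.296

Noncentrality parameter: λ = d·√(n/2) = 0.55 × √(8/2) = 1.1000
Two-sided α = 0.1 → critical value z_{0.05} = 1.645.
Power = Φ(λ − 1.645) + Φ(−λ − 1.645) = Φ(-0.545) + Φ(-2.745) = 0.2929 + 0.0030 = 0.2960.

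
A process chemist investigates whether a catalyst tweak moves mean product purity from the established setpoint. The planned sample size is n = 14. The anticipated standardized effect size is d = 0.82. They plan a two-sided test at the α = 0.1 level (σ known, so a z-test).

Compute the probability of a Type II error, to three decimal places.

β ≈ 0.077

Noncentrality parameter: δ = d·√n = 0.82 × √14 = 3.0682
Two-sided α = 0.1 → critical value z_{0.05} = 1.645.
Power = Φ(δ − 1.645) + Φ(−δ − 1.645) = Φ(1.423) + Φ(-4.713) = 0.9227 + 0.0000 = 0.9227.
Type II error: β = 1 − power = 1 − 0.9227 = 0.0773.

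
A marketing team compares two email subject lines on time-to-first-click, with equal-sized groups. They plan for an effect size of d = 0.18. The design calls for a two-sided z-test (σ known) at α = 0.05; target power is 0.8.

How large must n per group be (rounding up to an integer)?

n = 485 per group

For power 0.8 need Φ(δ − z_{0.025}) = 0.8, so δ = z_{0.025} + z_{0.20} = 1.960 + 0.842 = 2.802.
(Ignoring the negligible lower-tail rejection probability gives the usual closed-form inversion.)
δ = d·√(n/2) ⇒ n = 2(δ/d)² = 2 × (2.802 / 0.18)² = 484.50.
Rounding up, n = 485 per group.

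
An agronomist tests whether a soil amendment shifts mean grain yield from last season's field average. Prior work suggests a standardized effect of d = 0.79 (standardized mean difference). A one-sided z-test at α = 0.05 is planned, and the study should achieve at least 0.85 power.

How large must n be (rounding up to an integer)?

n = 12

For power 0.85 need Φ(δ − z_{0.05}) = 0.85, so δ = z_{0.05} + z_{0.15} = 1.645 + 1.036 = 2.681.
δ = d·√n ⇒ n = (δ/d)² = (2.681 / 0.79)² = 11.52.
Rounding up, n = 12.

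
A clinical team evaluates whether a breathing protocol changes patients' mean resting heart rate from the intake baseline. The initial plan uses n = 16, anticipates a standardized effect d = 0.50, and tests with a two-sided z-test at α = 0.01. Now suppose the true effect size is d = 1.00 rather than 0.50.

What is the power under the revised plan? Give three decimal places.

With d = 1.00: δ = d·√n = 1.00 × √16 = 4.0000. Critical value z_{0.005} = 2.576.
Revised power = Φ(δ − 2.576) + Φ(−δ − 2.576) = Φ(1.424) + Φ(-6.576) = 0.9228 + 0.0000 = 0.9228.

Power ≈ 0.923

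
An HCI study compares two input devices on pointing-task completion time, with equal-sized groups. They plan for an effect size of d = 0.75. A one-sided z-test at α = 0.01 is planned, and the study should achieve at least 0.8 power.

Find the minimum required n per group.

For power 0.8 need Φ(δ − z_{0.01}) = 0.8, so δ = z_{0.01} + z_{0.20} = 2.326 + 0.842 = 3.168.
δ = d·√(n/2) ⇒ n = 2(δ/d)² = 2 × (3.168 / 0.75)² = 35.68.
Round up to the next whole unit.

n = 36 per group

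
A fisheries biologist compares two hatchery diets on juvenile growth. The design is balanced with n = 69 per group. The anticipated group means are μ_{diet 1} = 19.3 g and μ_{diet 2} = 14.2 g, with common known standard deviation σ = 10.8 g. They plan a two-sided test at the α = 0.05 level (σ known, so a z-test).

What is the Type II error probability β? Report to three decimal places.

Standardized effect: d = |μ_{diet 1} − μ_{diet 2}| / σ = |19.3 − 14.2| / 10.8 = 0.4722
Noncentrality parameter: λ = d·√(n/2) = 0.4722 × √(69/2) = 2.7737
Two-sided α = 0.05 → critical value z_{0.025} = 1.960.
Power = Φ(λ − 1.960) + Φ(−λ − 1.960) = Φ(0.814) + Φ(-4.734) = 0.7921 + 0.0000 = 0.7921.
Type II error: β = 1 − power = 1 − 0.7921 = 0.2079.

β ≈ 0.208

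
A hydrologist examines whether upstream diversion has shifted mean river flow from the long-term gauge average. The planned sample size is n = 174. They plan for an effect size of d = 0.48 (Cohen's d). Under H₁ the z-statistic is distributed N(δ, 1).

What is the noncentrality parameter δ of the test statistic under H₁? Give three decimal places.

δ = d·√n = 0.48 × √174 = 6.3316

δ ≈ 6.332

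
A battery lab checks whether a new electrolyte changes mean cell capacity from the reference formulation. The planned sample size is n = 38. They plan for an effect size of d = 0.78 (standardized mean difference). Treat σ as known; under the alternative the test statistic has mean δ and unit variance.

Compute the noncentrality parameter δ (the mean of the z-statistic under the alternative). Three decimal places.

δ = d·√n = 0.78 × √38 = 4.8082

δ ≈ 4.808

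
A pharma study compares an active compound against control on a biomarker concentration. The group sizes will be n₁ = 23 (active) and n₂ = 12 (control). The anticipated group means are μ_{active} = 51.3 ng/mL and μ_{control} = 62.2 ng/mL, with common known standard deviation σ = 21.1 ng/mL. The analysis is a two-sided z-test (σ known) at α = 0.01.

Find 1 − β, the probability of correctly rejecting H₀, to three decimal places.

Power ≈ 0.130

Standardized effect: d = |μ_{active} − μ_{control}| / σ = |51.3 − 62.2| / 21.1 = 0.5166
Noncentrality parameter: δ = d / √(1/n₁ + 1/n₂) = 0.5166 / √(1/23 + 1/12) = 1.4507
Two-sided α = 0.01 → critical value z_{0.005} = 2.576.
Power = Φ(δ − 2.576) + Φ(−δ − 2.576) = Φ(-1.125) + Φ(-4.026) = 0.1303 + 0.0000 = 0.1303.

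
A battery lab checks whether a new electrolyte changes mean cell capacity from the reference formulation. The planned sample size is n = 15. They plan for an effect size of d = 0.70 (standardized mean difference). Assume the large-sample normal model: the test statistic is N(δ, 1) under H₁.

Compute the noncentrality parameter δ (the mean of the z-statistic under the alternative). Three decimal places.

δ = d·√n = 0.70 × √15 = 2.7111

δ ≈ 2.711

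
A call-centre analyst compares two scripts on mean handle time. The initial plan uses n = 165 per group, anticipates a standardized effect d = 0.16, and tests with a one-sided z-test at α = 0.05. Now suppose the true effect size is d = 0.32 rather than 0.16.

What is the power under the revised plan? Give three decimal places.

With d = 0.32: δ = d·√(n/2) = 0.32 × √(165/2) = 2.9065. Critical value z_{0.05} = 1.645.
Revised power = Φ(δ − 1.645) = Φ(1.262) = 0.8965.

Power ≈ 0.896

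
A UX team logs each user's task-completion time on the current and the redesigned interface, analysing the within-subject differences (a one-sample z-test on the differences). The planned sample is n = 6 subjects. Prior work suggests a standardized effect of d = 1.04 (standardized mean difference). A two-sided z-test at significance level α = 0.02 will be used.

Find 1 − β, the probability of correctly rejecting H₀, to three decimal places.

Power ≈ 0.588

Noncentrality parameter: δ = d·√n = 1.04 × √6 = 2.5475
Critical value for a two-sided test at α = 0.02: z_{α/2} = 2.326.
Power = Φ(δ − 2.326) + Φ(−δ − 2.326) = Φ(0.221) + Φ(-4.874) = 0.5875 + 0.0000 = 0.5875.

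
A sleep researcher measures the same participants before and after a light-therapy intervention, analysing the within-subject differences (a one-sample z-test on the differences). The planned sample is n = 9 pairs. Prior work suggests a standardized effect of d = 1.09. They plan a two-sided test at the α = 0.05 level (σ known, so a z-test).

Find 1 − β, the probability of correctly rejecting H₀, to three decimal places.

Noncentrality parameter: δ = d·√n = 1.09 × √9 = 3.2700
Critical value for a two-sided test at α = 0.05: z_{α/2} = 1.960.
Power = Φ(δ − 1.960) + Φ(−δ − 1.960) = Φ(1.310) + Φ(-5.230) = 0.9049 + 0.0000 = 0.9049.

Power ≈ 0.905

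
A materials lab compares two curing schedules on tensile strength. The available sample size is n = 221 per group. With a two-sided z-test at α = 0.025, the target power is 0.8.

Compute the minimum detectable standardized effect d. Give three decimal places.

Need Φ(δ − 2.241) = 0.8, so δ = 2.241 + 0.842 = 3.083.
(Lower-tail contribution to power is negligible for δ > 0.)
δ = d·√(n/2) ⇒ d = δ/√(n/2) = 3.083/√(221/2) = 0.2933.

d ≈ 0.293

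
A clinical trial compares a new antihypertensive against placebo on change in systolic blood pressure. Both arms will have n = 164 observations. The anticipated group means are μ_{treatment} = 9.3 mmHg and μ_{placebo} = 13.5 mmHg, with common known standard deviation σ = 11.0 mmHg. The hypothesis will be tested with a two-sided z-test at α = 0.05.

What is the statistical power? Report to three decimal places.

Power ≈ 0.933

Standardized effect: d = |μ_{treatment} − μ_{placebo}| / σ = |9.3 − 13.5| / 11.0 = 0.3818
Noncentrality parameter: δ = d·√(n/2) = 0.3818 × √(164/2) = 3.4575
Two-sided α = 0.05 → critical value z_{0.025} = 1.960.
Power = Φ(δ − 1.960) + Φ(−δ − 1.960) = Φ(1.498) + Φ(-5.417) = 0.9329 + 0.0000 = 0.9329.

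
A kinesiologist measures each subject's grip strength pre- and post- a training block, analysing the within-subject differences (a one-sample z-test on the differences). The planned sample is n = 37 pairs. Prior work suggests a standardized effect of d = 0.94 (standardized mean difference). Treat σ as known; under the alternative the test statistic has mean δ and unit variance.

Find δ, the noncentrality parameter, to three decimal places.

δ ≈ 5.718

The noncentrality parameter scales effect size by the design's sample-size factor: δ = d·√n = 0.94 × √37 = 5.7178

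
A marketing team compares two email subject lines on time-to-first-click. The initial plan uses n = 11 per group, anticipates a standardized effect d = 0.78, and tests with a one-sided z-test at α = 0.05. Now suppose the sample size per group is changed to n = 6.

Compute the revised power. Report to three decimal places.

With n = 6 per group: δ = d·√(n/2) = 0.78 × √(6/2) = 1.3510. Critical value z_{0.05} = 1.645.
Revised power = Φ(δ − 1.645) = Φ(-0.294) = 0.3844.

Power ≈ 0.384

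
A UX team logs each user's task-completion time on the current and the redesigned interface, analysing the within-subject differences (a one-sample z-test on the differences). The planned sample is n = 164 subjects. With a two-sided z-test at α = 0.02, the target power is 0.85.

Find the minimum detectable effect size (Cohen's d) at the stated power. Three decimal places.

Need Φ(δ − 2.326) = 0.85, so δ = 2.326 + 1.036 = 3.363.
(The second rejection-region term Φ(−δ − z_{α/2}) is negligible and dropped.)
δ = d·√n ⇒ d = δ/√n = 3.363/√164 = 0.2626.

d ≈ 0.263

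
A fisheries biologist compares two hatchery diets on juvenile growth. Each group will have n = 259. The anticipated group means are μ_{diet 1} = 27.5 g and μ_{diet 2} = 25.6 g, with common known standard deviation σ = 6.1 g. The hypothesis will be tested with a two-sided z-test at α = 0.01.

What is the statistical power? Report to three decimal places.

Power ≈ 0.834

Standardized effect: d = |μ_{diet 1} − μ_{diet 2}| / σ = |27.5 − 25.6| / 6.1 = 0.3115
Noncentrality parameter: δ = d·√(n/2) = 0.3115 × √(259/2) = 3.5445
Two-sided α = 0.01 → critical value z_{0.005} = 2.576.
Power = Φ(δ − 2.576) + Φ(−δ − 2.576) = Φ(0.969) + Φ(-6.120) = 0.8337 + 0.0000 = 0.8337.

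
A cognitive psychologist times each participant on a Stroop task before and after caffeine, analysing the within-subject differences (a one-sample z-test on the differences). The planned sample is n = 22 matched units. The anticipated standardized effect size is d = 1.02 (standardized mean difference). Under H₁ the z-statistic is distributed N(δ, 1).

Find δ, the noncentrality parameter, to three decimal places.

The noncentrality parameter scales effect size by the design's sample-size factor: δ = d·√n = 1.02 × √22 = 4.7842

δ ≈ 4.784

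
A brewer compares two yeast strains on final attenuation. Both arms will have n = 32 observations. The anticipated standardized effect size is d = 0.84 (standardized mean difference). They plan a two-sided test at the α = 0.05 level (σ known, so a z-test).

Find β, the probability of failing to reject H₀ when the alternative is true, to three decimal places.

Noncentrality parameter: δ = d·√(n/2) = 0.84 × √(32/2) = 3.3600
Two-sided α = 0.05 → critical value z_{0.025} = 1.960.
Power = Φ(δ − 1.960) + Φ(−δ − 1.960) = Φ(1.400) + Φ(-5.320) = 0.9192 + 0.0000 = 0.9192.
Type II error: β = 1 − power = 1 − 0.9192 = 0.0808.

β ≈ 0.081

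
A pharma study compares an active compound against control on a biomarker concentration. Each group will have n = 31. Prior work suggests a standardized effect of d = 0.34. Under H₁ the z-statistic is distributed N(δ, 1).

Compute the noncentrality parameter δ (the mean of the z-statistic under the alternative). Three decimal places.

δ = d·√(n/2) = 0.34 × √(31/2) = 1.3386

δ ≈ 1.339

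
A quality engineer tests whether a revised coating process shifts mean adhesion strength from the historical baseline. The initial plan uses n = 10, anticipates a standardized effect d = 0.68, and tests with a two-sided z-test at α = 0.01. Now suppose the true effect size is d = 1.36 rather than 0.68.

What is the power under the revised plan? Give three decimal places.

Power ≈ 0.958

With d = 1.36: δ = d·√n = 1.36 × √10 = 4.3007. Critical value z_{0.005} = 2.576.
Revised power = Φ(δ − 2.576) + Φ(−δ − 2.576) = Φ(1.725) + Φ(-6.877) = 0.9577 + 0.0000 = 0.9577.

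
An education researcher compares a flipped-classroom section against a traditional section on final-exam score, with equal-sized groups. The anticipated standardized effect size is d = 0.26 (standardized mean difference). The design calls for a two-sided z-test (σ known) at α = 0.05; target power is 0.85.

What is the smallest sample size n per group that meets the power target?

n = 266 per group

For power 0.85 need Φ(δ − z_{0.025}) = 0.85, so δ = z_{0.025} + z_{0.15} = 1.960 + 1.036 = 2.996.
(For δ > 0 the lower-tail rejection region contributes negligibly to power, so the one-term inversion is standard.)
δ = d·√(n/2) ⇒ n = 2(δ/d)² = 2 × (2.996 / 0.26)² = 265.63.
Rounding up, n = 266 per group.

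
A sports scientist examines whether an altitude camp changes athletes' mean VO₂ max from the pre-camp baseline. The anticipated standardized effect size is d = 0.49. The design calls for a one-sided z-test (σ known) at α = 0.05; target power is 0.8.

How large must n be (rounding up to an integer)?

Set Φ(δ − 1.645) = 0.8; then δ − 1.645 = Φ⁻¹(0.8) = 0.842, giving δ = 2.486.
δ = d·√n ⇒ n = (δ/d)² = (2.486 / 0.49)² = 25.75.
Rounding up, n = 26.

n = 26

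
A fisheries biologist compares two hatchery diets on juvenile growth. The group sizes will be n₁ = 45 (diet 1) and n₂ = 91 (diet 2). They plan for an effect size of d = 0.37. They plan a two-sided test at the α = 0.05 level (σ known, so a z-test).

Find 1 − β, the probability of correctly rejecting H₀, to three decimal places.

Noncentrality parameter: δ = d / √(1/n₁ + 1/n₂) = 0.37 / √(1/45 + 1/91) = 2.0303
Two-sided α = 0.05 → critical value z_{0.025} = 1.960.
Power = Φ(δ − 1.960) + Φ(−δ − 1.960) = Φ(0.070) + Φ(-3.990) = 0.5280 + 0.0000 = 0.5281.

Power ≈ 0.528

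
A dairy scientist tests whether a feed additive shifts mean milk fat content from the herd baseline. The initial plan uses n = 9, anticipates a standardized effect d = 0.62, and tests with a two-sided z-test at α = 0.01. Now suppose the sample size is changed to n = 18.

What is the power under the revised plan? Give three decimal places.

With n = 18: δ = d·√n = 0.62 × √18 = 2.6304. Critical value z_{0.005} = 2.576.
Revised power = Φ(δ − 2.576) + Φ(−δ − 2.576) = Φ(0.055) + Φ(-5.206) = 0.5218 + 0.0000 = 0.5218.

Power ≈ 0.522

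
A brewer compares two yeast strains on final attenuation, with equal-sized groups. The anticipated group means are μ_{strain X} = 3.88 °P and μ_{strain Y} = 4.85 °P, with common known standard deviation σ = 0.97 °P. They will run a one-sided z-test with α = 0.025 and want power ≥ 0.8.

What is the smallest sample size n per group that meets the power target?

Standardized effect: d = |μ_{strain X} − μ_{strain Y}| / σ = |3.88 − 4.85| / 0.97 = 1.0000
For power 0.8 need Φ(δ − z_{0.025}) = 0.8, so δ = z_{0.025} + z_{0.20} = 1.960 + 0.842 = 2.802.
δ = d·√(n/2) ⇒ n = 2(δ/d)² = 2 × (2.802 / 1.0000)² = 15.70.
Round up to the next whole unit.

n = 16 per group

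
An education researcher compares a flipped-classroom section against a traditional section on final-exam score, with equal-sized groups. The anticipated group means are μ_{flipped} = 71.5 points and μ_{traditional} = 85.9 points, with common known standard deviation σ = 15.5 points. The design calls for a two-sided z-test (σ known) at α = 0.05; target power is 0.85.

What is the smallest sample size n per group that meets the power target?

Standardized effect: d = |μ_{flipped} − μ_{traditional}| / σ = |71.5 − 85.9| / 15.5 = 0.9290
For power 0.85 need Φ(δ − z_{0.025}) = 0.85, so δ = z_{0.025} + z_{0.15} = 1.960 + 1.036 = 2.996.
(For δ > 0 the lower-tail rejection region contributes negligibly to power, so the one-term inversion is standard.)
δ = d·√(n/2) ⇒ n = 2(δ/d)² = 2 × (2.996 / 0.9290)² = 20.80.
Rounding up, n = 21 per group.

n = 21 per group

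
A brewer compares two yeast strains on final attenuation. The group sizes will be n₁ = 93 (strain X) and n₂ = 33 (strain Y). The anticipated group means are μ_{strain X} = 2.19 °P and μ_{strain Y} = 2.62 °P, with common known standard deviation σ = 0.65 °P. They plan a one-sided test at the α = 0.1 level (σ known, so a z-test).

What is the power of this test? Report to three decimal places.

Power ≈ 0.976

Standardized effect: d = |μ_{strain X} − μ_{strain Y}| / σ = |2.19 − 2.62| / 0.65 = 0.6615
Noncentrality parameter: δ = d / √(1/n₁ + 1/n₂) = 0.6615 / √(1/93 + 1/33) = 3.2649
One-sided α = 0.1 → critical value z_{0.1} = 1.282.
Power = Φ(δ − 1.282) = Φ(1.983) = 0.9763.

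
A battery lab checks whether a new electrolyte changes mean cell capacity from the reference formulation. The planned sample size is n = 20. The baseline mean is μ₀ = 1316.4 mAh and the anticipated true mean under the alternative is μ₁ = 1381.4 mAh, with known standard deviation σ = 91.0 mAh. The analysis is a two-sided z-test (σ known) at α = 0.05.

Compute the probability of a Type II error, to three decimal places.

Standardized effect: d = |μ₁ − μ₀| / σ = |1381.4 − 1316.4| / 91.0 = 0.7143
Noncentrality parameter: δ = d·√n = 0.7143 × √20 = 3.1944
Two-sided α = 0.05 → critical value z_{0.025} = 1.960.
Power = Φ(δ − 1.960) + Φ(−δ − 1.960) = Φ(1.234) + Φ(-5.154) = 0.8915 + 0.0000 = 0.8915.
Type II error: β = 1 − power = 1 − 0.8915 = 0.1085.

β ≈ 0.109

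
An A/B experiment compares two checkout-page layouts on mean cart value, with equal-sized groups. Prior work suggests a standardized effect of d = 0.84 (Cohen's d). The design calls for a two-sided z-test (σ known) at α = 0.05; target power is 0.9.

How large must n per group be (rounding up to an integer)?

n = 30 per group

Set Φ(δ − 1.960) = 0.9; then δ − 1.960 = Φ⁻¹(0.9) = 1.282, giving δ = 3.242.
(Ignoring the negligible lower-tail rejection probability gives the usual closed-form inversion.)
δ = d·√(n/2) ⇒ n = 2(δ/d)² = 2 × (3.242 / 0.84)² = 29.78.
Round up to the next whole unit.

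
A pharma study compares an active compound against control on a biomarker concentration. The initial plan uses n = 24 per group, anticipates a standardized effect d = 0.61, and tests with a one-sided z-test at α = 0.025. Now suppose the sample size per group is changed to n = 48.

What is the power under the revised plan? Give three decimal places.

Power ≈ 0.848

With n = 48 per group: δ = d·√(n/2) = 0.61 × √(48/2) = 2.9884. Critical value z_{0.025} = 1.960.
Revised power = Φ(δ − 1.960) = Φ(1.028) = 0.8481.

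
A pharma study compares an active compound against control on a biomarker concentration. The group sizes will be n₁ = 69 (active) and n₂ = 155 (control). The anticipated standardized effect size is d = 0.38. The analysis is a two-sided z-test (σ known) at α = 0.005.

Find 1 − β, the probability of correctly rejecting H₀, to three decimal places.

Power ≈ 0.428

Noncentrality parameter: δ = d / √(1/n₁ + 1/n₂) = 0.38 / √(1/69 + 1/155) = 2.6257
Two-sided α = 0.005 → critical value z_{0.0025} = 2.807.
Power = Φ(δ − 2.807) + Φ(−δ − 2.807) = Φ(-0.181) + Φ(-5.433) = 0.4281 + 0.0000 = 0.4281.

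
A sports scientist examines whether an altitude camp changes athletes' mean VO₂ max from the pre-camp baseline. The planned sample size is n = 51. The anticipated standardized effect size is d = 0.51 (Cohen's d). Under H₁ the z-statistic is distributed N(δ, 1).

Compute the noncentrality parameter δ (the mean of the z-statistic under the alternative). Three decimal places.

δ = d·√n = 0.51 × √51 = 3.6421

δ ≈ 3.642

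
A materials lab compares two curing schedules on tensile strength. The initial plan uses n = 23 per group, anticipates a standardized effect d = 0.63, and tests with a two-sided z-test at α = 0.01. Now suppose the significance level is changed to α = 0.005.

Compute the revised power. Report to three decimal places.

δ = d·√(n/2) = 0.63 × √(23/2) = 2.1364 (unchanged). New critical value: z_{0.0025} = 2.807.
Revised power = Φ(δ − 2.807) + Φ(−δ − 2.807) = Φ(-0.671) + Φ(-4.943) = 0.2512 + 0.0000 = 0.2512.

Power ≈ 0.251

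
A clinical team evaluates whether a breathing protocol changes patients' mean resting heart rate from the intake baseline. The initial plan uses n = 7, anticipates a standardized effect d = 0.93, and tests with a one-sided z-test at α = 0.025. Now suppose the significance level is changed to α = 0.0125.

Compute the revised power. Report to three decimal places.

δ = d·√n = 0.93 × √7 = 2.4605 (unchanged). New critical value: z_{0.0125} = 2.241.
Revised power = P(Z > 2.241 − δ) = Φ(0.219) = 0.5867.

Power ≈ 0.587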